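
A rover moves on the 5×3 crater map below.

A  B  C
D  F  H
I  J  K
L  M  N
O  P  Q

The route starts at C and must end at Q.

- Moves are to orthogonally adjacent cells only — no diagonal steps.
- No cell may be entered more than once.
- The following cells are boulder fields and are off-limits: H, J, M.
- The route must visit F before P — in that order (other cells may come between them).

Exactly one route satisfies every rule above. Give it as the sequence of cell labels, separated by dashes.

C - B - F - D - I - L - O - P - Q

The waypoints must appear in the order F, P, with no cell reused.
Route from C: left to B, down to F, left to D, 3× down (reaching O), 2× right (reaching Q) — 8 moves in all.
Check: order respected (F at step 2, P at step 7).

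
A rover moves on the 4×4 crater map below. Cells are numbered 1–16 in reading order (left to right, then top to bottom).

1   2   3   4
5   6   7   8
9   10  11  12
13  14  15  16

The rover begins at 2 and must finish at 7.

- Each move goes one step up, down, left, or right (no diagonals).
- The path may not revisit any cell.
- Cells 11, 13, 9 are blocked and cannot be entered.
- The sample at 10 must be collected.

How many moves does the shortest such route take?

8

Any route passes through 10 somewhere between 2 and 7. Summing Manhattan distances along the two legs (2 → 10 → 7) gives a lower bound of 2 + 2 = 4 moves.
The shortest route satisfying every rule uses 8 moves: 2 → 6 → 10 → 14 → 15 → 16 → 12 → 8 → 7.
The bound of 4 isn't tight here; checking systematically, no route of length 4 through 7 satisfies every constraint (on a 4-connected grid the length of any start-to-goal walk has the same parity as the Manhattan bound, so only lengths 4, 6, 8, … need checking), so 8 is the minimum.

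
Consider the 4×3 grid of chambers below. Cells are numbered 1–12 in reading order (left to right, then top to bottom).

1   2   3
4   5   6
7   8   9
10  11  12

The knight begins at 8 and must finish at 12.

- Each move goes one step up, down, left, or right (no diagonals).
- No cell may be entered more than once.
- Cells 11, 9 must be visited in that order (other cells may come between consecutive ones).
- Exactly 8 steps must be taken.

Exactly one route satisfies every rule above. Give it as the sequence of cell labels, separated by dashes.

8 - 11 - 10 - 7 - 4 - 5 - 6 - 9 - 12

The waypoints must appear in the order 11, 9, with no cell reused.
Route from 8: down to 11, left to 10, 2× up (reaching 4), 2× right (reaching 6), 2× down (reaching 12) — 8 moves in all.
Check: order respected (11 at step 1, 9 at step 7); 8 moves as required.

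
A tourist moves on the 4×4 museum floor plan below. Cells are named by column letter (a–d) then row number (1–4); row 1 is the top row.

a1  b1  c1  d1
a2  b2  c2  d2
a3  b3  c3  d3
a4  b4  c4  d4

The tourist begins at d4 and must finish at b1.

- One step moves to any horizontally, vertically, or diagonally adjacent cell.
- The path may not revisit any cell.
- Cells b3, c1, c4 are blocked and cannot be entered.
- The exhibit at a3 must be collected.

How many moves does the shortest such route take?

Any route passes through a3 somewhere between d4 and b1. Summing Chebyshev distances along the two legs (d4 → a3 → b1) gives a lower bound of 3 + 2 = 5 moves.
A route of 5 moves achieves this: d4 → c3 → b2 → a3 → a2 → b1.
Since 5 matches the lower bound, it is optimal.

5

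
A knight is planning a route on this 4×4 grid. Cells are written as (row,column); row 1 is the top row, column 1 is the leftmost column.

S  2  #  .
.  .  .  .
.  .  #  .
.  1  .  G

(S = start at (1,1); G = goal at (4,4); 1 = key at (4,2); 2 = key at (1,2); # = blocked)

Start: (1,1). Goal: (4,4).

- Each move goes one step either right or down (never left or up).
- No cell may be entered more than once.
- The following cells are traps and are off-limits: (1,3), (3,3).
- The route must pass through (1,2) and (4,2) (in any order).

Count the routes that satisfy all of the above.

1

A right/down-only route from (1,1) to (4,4) makes exactly 3 down-moves and 3 right-moves in some order.
With no other constraints that would be C(6,3) = 20 routes.
A monotone route can only reach the required cells in the order (1,2), (4,2), so split there and multiply the segment counts (each segment already excludes blocked cells): (1,1)→(1,2): 1; (1,2)→(4,2): 1; (4,2)→(4,4): 1; product = 1.
That gives 1 route.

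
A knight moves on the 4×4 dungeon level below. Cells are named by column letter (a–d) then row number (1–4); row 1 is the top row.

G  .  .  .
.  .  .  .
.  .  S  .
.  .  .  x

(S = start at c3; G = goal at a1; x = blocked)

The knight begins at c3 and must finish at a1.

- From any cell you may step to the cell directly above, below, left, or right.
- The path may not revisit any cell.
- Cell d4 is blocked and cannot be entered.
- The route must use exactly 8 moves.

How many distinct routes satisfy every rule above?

16

Need simple routes of exactly 8 moves from c3 to a1 (Manhattan distance 4, so 2 moves are spent on a detour and 2 undoing it).
Branch systematically from the start, pruning whenever the remaining move budget drops below the Manhattan distance to a1 or differs from it in parity. Grouping the completions by first move — via c2: 3; via c4: 5; via b3: 3; via d3: 5 — and summing: 3 + 5 + 3 + 5 = 16.
That gives 16 routes.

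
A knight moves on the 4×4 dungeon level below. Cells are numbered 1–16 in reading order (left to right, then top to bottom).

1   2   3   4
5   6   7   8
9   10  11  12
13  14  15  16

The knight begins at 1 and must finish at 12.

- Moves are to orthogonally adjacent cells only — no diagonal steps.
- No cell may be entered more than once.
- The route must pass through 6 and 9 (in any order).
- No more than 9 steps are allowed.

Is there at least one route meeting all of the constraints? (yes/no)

yes

One route that works: 1 → 5 → 9 → 10 → 6 → 7 → 11 → 12.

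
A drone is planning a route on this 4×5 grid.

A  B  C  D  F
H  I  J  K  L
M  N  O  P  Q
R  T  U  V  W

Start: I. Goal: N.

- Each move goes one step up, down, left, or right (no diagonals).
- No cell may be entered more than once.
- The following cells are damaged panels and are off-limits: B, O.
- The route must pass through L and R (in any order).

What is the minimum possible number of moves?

Any route passes through L and R in some order between I and N. Summing Manhattan distances along each leg and taking the cheapest ordering (I → L → R → N) gives a lower bound of 3 + 6 + 2 = 11 moves.
A route of 11 moves achieves this: I → J → K → L → Q → W → V → U → T → R → M → N.
Since 11 matches the lower bound, it is optimal.

11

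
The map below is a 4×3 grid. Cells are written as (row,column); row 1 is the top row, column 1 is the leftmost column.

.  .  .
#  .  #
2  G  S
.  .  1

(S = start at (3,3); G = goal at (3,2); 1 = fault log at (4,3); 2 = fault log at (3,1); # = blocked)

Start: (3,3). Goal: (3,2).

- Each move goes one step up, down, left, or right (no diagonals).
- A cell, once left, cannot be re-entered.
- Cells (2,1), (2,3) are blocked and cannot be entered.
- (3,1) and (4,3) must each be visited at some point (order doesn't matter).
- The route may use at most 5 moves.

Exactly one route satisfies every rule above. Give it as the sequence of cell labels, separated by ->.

The budget equals the shortest possible length, so every move has to be on a shortest route through the required cells.
Route from (3,3): down to (4,3), 2× left (reaching (4,1)), up to (3,1), right to (3,2) — 5 moves in all.
Check: all required cells visited; 5 ≤ 5 moves.

(3,3) -> (4,3) -> (4,2) -> (4,1) -> (3,1) -> (3,2)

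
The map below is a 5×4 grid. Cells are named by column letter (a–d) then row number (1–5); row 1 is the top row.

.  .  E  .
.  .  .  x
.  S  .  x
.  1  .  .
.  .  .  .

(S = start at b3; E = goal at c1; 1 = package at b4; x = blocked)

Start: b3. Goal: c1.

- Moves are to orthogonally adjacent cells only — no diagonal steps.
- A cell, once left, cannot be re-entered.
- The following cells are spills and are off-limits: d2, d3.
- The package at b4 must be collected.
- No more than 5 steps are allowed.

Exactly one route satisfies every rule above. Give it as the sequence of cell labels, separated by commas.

Any route must reach b4 and still end at c1 within 5 moves, so the order of the required stops is forced.
Route from b3: down 1 to b4, right 1 to c4, up 3 to c1 — 5 moves in all.
Check: all required cells visited; 5 ≤ 5 moves.

b3, b4, c4, c3, c2, c1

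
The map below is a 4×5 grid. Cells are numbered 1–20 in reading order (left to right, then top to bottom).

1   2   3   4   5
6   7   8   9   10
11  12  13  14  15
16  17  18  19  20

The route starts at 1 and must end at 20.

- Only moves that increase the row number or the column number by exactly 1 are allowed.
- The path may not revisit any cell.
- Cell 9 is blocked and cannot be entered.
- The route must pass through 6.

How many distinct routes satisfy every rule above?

12

A right/down-only route from 1 to 20 makes exactly 3 down-moves and 4 right-moves in some order.
With no other constraints that would be C(7,3) = 35 routes.
Split at 6 and multiply the segment counts (each segment already excludes blocked cells): 1→6: 1; 6→20: 12; product = 12.
That gives 12 routes.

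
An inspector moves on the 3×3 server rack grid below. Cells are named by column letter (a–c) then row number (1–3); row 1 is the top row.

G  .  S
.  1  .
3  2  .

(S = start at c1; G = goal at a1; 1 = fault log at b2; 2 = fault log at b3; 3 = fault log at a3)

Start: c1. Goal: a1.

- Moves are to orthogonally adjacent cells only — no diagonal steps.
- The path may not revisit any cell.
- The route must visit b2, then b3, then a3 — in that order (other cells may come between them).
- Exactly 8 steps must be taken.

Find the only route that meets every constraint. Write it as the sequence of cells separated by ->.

The waypoints must appear in the order b2, b3, a3, with no cell reused.
Route from c1: left to b1, down to b2, right to c2, down to c3, 2× left (reaching a3), 2× up (reaching a1) — 8 moves in all.
Check: order respected (1 at step 2, 2 at step 5, 3 at step 6); 8 moves as required.

c1 -> b1 -> b2 -> c2 -> c3 -> b3 -> a3 -> a2 -> a1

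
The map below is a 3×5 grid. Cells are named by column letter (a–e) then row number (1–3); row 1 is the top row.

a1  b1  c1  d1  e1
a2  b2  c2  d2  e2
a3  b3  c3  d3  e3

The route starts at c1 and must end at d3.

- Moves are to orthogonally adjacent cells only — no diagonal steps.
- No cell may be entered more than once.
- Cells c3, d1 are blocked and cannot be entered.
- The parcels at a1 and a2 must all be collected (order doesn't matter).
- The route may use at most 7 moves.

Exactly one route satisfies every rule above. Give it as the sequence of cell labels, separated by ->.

The budget equals the shortest possible length, so every move has to be on a shortest route through the required cells.
Route from c1: 2× left (reaching a1), down to a2, 3× right (reaching d2), down to d3 — 7 moves in all.
Check: all required cells visited; 7 ≤ 7 moves.

c1 -> b1 -> a1 -> a2 -> b2 -> c2 -> d2 -> d3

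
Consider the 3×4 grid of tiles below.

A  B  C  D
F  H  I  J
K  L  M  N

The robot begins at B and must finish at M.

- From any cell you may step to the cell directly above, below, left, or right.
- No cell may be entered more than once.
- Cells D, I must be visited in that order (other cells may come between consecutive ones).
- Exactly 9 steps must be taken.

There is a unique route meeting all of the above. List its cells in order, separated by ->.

B -> C -> D -> J -> I -> H -> F -> K -> L -> M

The waypoints must appear in the order D, I, with no cell reused.
Route from B: 2× right (reaching D), down to J, 3× left (reaching F), down to K, 2× right (reaching M) — 9 moves in all.
Check: order respected (D at step 2, I at step 4); 9 moves as required.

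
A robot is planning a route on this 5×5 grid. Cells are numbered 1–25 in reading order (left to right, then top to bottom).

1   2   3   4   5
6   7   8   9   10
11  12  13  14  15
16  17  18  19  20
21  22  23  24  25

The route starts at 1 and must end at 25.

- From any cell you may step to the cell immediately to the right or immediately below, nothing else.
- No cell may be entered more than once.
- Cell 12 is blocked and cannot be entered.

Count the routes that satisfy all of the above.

A right/down-only route from 1 to 25 makes exactly 4 down-moves and 4 right-moves in some order.
With no other constraints that would be C(8,4) = 70 routes.
Subtract routes through each blocked cell (inclusion–exclusion for overlaps): − through 12: 30 → 40.
That gives 40 routes.

40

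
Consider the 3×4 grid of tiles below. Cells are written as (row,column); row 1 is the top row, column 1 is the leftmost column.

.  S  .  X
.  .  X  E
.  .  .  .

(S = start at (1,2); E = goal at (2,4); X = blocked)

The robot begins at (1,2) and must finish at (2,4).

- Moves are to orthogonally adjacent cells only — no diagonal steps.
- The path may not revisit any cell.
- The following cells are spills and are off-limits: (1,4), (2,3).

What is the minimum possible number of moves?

The Manhattan distance from (1,2) to (2,4) is |1−2| + |2−4| = 3, so at least 3 moves are needed.
That bound ignores the blocked cells. Measuring each leg by the fewest moves that actually steer around them ((1,2)→(2,4): 5) raises the lower bound to 5.
A route of 5 moves exists: (1,2) → (2,2) → (3,2) → (3,3) → (3,4) → (2,4).
Since 5 matches that lower bound, it is optimal.

5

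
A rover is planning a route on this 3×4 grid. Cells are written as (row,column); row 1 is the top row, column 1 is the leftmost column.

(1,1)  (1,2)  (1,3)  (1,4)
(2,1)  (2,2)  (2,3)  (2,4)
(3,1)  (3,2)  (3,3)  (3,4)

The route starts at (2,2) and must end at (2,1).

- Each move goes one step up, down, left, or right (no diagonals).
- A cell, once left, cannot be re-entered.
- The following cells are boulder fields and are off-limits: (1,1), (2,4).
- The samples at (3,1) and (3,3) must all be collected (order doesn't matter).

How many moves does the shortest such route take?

Any route passes through (3,1) and (3,3) in some order between (2,2) and (2,1). Summing Manhattan distances along each leg and taking the cheapest ordering ((2,2) → (3,3) → (3,1) → (2,1)) gives a lower bound of 2 + 2 + 1 = 5 moves.
A route of 5 moves achieves this: (2,2) → (2,3) → (3,3) → (3,2) → (3,1) → (2,1).
Since 5 matches the lower bound, it is optimal.

5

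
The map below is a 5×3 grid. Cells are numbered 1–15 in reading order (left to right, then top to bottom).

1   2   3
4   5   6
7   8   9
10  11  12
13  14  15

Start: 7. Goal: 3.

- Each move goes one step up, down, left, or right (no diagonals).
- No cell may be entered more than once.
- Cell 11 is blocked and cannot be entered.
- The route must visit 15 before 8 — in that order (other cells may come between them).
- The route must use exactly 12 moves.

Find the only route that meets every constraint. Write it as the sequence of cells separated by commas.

The waypoints must appear in the order 15, 8, with no cell reused.
Route from 7: down 2 to 13, right 2 to 15, up 2 to 9, left 1 to 8, up 1 to 5, left 1 to 4, up 1 to 1, right 2 to 3 — 12 moves in all.
Check: order respected (15 at step 4, 8 at step 7); 12 moves as required.

7, 10, 13, 14, 15, 12, 9, 8, 5, 4, 1, 2, 3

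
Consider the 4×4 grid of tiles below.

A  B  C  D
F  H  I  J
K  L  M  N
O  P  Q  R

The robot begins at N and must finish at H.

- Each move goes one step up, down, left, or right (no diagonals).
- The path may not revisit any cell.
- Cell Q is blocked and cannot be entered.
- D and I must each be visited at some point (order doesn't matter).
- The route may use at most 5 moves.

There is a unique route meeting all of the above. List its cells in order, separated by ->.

N -> J -> D -> C -> I -> H

Any route must reach D and I and still end at H within 5 moves, so the order of the required stops is forced.
Route from N: up 2 to D, left 1 to C, down 1 to I, left 1 to H — 5 moves in all.
Check: all required cells visited; 5 ≤ 5 moves.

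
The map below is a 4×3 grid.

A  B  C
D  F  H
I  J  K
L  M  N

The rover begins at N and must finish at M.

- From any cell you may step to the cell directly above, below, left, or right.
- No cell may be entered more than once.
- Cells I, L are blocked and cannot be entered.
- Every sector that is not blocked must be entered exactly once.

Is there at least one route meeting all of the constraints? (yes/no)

yes

One route that works: N → K → H → C → B → A → D → F → J → M.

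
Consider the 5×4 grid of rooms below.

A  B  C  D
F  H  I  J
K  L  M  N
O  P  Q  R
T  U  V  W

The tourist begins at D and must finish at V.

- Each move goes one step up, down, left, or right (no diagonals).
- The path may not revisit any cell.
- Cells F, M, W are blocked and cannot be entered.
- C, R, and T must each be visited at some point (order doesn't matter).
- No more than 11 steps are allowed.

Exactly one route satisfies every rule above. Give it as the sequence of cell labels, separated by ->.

The 11-move cap with required stops at C, R, T leaves no slack for detours.
Route from D: left to C, down to I, right to J, 2× down (reaching R), 3× left (reaching O), down to T, 2× right (reaching V) — 11 moves in all.
Check: all required cells visited; 11 ≤ 11 moves.

D -> C -> I -> J -> N -> R -> Q -> P -> O -> T -> U -> V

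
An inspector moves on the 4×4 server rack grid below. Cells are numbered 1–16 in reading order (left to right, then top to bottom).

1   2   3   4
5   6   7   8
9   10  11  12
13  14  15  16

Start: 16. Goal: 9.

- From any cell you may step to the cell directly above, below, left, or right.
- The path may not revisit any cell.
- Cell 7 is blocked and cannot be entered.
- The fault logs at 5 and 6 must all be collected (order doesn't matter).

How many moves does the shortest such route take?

Any route passes through 5 and 6 in some order between 16 and 9. Summing Manhattan distances along each leg and taking the cheapest ordering (16 → 6 → 5 → 9) gives a lower bound of 4 + 1 + 1 = 6 moves.
A route of 6 moves achieves this: 16 → 12 → 11 → 10 → 6 → 5 → 9.
Since 6 matches the lower bound, it is optimal.

6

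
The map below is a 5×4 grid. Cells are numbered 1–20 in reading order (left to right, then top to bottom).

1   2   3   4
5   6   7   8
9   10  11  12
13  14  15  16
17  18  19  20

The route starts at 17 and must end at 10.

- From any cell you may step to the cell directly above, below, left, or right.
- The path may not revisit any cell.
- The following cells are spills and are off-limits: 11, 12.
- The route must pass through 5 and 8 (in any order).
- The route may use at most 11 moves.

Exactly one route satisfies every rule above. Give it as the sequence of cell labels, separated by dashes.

17 - 13 - 9 - 5 - 1 - 2 - 3 - 4 - 8 - 7 - 6 - 10

Any route must reach 5 and 8 and still end at 10 within 11 moves, so the order of the required stops is forced.
Route from 17: 4× up (reaching 1), 3× right (reaching 4), down to 8, 2× left (reaching 6), down to 10 — 11 moves in all.
Check: all required cells visited; 11 ≤ 11 moves.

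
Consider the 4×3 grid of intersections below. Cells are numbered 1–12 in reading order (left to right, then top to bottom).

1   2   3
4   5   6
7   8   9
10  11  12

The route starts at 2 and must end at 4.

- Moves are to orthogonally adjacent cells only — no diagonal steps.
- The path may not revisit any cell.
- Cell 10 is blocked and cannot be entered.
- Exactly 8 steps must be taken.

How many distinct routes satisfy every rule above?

3

Need simple routes of exactly 8 moves from 2 to 4 (Manhattan distance 2, so 3 moves are spent on a detour and 3 undoing it).
Enumerating: 2 5 6 9 12 11 8 7 4 | 2 3 6 9 12 11 8 5 4 | 2 3 6 9 12 11 8 7 4.
That gives 3 routes.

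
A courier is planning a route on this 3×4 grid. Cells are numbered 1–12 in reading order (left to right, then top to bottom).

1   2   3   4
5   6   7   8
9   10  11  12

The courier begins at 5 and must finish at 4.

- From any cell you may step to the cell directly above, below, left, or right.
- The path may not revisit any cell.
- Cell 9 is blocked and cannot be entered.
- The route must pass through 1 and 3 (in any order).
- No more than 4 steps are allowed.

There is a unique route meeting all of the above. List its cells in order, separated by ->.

5 -> 1 -> 2 -> 3 -> 4

Any route must reach 1 and 3 and still end at 4 within 4 moves, so the order of the required stops is forced.
Route from 5: up to 1, 3× right (reaching 4) — 4 moves in all.
Check: all required cells visited; 4 ≤ 4 moves.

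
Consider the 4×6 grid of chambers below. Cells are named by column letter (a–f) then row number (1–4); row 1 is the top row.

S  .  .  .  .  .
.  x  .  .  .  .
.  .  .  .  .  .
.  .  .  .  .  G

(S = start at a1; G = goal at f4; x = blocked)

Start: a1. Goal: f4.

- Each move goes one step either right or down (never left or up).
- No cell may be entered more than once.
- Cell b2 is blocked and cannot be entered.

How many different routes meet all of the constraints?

26

A right/down-only route from a1 to f4 makes exactly 3 down-moves and 5 right-moves in some order.
With no other constraints that would be C(8,3) = 56 routes.
Subtract routes through each blocked cell (inclusion–exclusion for overlaps): − through b2: 30 → 26.
That gives 26 routes.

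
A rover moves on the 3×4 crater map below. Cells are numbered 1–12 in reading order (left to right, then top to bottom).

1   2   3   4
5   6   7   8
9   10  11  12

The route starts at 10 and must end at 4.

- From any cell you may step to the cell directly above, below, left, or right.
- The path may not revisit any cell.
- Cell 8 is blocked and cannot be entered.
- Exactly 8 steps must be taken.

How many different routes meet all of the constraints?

2

Need simple routes of exactly 8 moves from 10 to 4 (Manhattan distance 4, so 2 moves are spent on a detour and 2 undoing it).
Enumerating: 10 9 5 1 2 6 7 3 4 | 10 11 7 6 5 1 2 3 4.
That gives 2 routes.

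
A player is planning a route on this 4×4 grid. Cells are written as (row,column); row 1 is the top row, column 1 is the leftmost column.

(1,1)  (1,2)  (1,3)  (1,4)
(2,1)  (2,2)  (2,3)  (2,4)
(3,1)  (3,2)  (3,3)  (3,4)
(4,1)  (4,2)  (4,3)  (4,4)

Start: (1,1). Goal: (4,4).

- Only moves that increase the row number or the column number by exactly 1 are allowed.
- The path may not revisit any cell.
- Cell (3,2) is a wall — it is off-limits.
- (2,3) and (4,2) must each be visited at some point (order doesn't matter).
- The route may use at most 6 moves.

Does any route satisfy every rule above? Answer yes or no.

(4,2) is below but to the left of (2,3): going (2,3) → (4,2) would need a leftward move and (4,2) → (2,3) an upward move, so no right/down-only route can visit both required cells.

no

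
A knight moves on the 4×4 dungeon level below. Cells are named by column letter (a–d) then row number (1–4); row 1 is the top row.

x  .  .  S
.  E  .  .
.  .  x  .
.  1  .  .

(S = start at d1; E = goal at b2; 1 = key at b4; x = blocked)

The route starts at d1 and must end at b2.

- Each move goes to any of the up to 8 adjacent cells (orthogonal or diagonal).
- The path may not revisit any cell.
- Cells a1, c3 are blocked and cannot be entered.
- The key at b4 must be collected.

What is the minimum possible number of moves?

5

Any route passes through b4 somewhere between d1 and b2. Summing Chebyshev distances along the two legs (d1 → b4 → b2) gives a lower bound of 3 + 2 = 5 moves.
A route of 5 moves achieves this: d1 → c2 → b3 → b4 → a3 → b2.
Since 5 matches the lower bound, it is optimal.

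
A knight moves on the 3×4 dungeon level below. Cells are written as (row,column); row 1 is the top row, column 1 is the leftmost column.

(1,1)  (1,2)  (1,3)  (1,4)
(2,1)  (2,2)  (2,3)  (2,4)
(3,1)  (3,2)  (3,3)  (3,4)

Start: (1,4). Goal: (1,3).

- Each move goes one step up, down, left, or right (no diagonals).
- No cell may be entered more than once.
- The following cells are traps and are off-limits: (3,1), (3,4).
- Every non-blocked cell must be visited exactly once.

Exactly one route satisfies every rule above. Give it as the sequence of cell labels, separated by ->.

(1,4) -> (2,4) -> (2,3) -> (3,3) -> (3,2) -> (2,2) -> (2,1) -> (1,1) -> (1,2) -> (1,3)

Need to visit all 10 open cells exactly once, starting at (1,4) and ending at (1,3).
Route from (1,4): down to (2,4), left to (2,3), down to (3,3), left to (3,2), up to (2,2), left to (2,1), up to (1,1), 2× right (reaching (1,3)) — 9 moves in all.
Check: all 10 open cells covered.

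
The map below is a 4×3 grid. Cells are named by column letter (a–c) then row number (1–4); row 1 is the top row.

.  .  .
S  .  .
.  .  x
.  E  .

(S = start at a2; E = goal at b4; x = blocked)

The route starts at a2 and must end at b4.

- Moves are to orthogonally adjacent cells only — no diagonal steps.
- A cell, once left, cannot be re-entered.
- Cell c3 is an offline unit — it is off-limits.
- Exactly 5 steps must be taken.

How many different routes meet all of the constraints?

2

Need simple routes of exactly 5 moves from a2 to b4 (Manhattan distance 3, so 1 moves are spent on a detour and 1 undoing it).
Enumerating: a2 a1 b1 b2 b3 b4 | a2 b2 b3 a3 a4 b4.
That gives 2 routes.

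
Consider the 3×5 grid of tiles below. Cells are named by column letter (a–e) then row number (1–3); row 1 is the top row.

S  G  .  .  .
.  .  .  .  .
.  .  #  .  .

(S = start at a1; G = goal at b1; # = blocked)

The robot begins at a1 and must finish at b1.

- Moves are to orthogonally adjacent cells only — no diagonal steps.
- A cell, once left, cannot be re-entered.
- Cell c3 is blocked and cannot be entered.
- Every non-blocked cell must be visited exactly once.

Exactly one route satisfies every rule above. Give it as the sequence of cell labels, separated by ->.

a1 -> a2 -> a3 -> b3 -> b2 -> c2 -> d2 -> d3 -> e3 -> e2 -> e1 -> d1 -> c1 -> b1

Need to visit all 14 open cells exactly once, starting at a1 and ending at b1.
Cell b3 has only two open neighbours (b2 and a3), so the path must pass straight through it: one of those is the cell it's entered from and the other is where it exits.
Route from a1: down 2 to a3, right 1 to b3, up 1 to b2, right 2 to d2, down 1 to d3, right 1 to e3, up 2 to e1, left 3 to b1 — 13 moves in all.
Check: all 14 open cells covered.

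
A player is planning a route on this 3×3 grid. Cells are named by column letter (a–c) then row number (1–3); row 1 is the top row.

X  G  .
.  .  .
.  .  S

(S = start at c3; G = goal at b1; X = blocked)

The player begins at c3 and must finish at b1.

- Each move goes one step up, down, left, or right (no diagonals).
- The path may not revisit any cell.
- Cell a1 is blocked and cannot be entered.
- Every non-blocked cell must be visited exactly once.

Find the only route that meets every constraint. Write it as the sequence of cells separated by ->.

Need to visit all 8 open cells exactly once, starting at c3 and ending at b1.
Cell c1 has only two open neighbours (c2 and b1), so the path must pass straight through it: one of those is the cell it's entered from and the other is where it exits.
Route from c3: left 2 to a3, up 1 to a2, right 2 to c2, up 1 to c1, left 1 to b1 — 7 moves in all.
Check: all 8 open cells covered.

c3 -> b3 -> a3 -> a2 -> b2 -> c2 -> c1 -> b1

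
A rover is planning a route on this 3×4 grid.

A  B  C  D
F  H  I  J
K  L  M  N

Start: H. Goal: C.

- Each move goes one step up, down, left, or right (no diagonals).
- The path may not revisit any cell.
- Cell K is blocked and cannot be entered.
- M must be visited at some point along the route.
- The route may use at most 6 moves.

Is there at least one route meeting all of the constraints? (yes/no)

yes

One route that works: H → L → M → I → C.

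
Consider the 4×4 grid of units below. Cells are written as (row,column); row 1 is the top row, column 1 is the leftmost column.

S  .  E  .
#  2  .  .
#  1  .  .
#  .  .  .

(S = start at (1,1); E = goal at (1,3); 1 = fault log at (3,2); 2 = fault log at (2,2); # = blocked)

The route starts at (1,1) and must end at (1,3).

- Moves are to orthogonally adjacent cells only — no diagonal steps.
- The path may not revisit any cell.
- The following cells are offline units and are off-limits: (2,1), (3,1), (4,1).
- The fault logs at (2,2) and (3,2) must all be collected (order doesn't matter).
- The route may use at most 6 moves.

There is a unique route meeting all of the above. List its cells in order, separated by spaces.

(1,1) (1,2) (2,2) (3,2) (3,3) (2,3) (1,3)

Any route must reach (2,2) and (3,2) and still end at (1,3) within 6 moves, so the order of the required stops is forced.
Route from (1,1): right to (1,2), 2× down (reaching (3,2)), right to (3,3), 2× up (reaching (1,3)) — 6 moves in all.
Check: all required cells visited; 6 ≤ 6 moves.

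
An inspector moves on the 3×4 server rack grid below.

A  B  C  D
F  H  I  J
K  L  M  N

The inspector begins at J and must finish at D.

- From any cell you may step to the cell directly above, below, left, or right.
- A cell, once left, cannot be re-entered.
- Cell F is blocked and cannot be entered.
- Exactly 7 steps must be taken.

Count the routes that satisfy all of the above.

4

Need simple routes of exactly 7 moves from J to D (Manhattan distance 1, so 3 moves are spent on a detour and 3 undoing it).
Enumerating: J N M I H B C D | J N M L H B C D | J N M L H I C D | J I M L H B C D.
That gives 4 routes.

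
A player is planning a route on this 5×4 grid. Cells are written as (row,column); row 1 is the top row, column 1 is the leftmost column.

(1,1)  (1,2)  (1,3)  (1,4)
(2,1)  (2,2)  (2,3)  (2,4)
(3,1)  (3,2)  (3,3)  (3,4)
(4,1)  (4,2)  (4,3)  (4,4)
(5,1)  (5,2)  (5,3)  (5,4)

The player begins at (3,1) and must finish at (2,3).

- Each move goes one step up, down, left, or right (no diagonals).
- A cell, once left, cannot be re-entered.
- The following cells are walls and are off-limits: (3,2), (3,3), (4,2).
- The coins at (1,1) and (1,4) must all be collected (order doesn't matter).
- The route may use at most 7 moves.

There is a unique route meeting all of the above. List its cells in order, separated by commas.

(3,1), (2,1), (1,1), (1,2), (1,3), (1,4), (2,4), (2,3)

The budget equals the shortest possible length, so every move has to be on a shortest route through the required cells.
Route from (3,1): up 2 to (1,1), right 3 to (1,4), down 1 to (2,4), left 1 to (2,3) — 7 moves in all.
Check: all required cells visited; 7 ≤ 7 moves.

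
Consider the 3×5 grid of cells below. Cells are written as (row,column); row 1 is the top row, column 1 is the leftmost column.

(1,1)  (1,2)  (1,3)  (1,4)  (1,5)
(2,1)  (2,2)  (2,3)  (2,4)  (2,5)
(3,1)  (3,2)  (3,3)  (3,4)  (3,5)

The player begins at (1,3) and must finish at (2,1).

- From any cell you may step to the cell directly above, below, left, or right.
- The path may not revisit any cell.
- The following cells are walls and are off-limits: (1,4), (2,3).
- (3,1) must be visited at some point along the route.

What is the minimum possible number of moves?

Any route passes through (3,1) somewhere between (1,3) and (2,1). Summing Manhattan distances along the two legs ((1,3) → (3,1) → (2,1)) gives a lower bound of 4 + 1 = 5 moves.
A route of 5 moves achieves this: (1,3) → (1,2) → (2,2) → (3,2) → (3,1) → (2,1).
Since 5 matches the lower bound, it is optimal.

5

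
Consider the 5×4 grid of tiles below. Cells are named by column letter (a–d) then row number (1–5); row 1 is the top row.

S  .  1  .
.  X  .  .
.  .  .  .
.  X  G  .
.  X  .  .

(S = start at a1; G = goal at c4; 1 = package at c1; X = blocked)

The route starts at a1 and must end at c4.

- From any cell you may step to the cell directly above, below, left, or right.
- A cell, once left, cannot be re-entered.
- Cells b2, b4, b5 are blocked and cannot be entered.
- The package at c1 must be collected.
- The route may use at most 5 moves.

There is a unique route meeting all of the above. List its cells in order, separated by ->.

a1 -> b1 -> c1 -> c2 -> c3 -> c4

The budget equals the shortest possible length, so every move has to be on a shortest route through the required cells.
Route from a1: 2× right (reaching c1), 3× down (reaching c4) — 5 moves in all.
Check: all required cells visited; 5 ≤ 5 moves.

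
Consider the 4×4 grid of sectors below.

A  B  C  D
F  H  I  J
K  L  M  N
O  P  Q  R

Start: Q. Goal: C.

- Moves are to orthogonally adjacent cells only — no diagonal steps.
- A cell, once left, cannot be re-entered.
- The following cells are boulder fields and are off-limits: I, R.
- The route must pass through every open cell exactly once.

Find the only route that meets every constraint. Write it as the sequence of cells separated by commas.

Q, P, O, K, F, A, B, H, L, M, N, J, D, C

Need to visit all 14 open cells exactly once, starting at Q and ending at C.
Route from Q: left 2 to O, up 3 to A, right 1 to B, down 2 to L, right 2 to N, up 2 to D, left 1 to C — 13 moves in all.
Check: all 14 open cells covered.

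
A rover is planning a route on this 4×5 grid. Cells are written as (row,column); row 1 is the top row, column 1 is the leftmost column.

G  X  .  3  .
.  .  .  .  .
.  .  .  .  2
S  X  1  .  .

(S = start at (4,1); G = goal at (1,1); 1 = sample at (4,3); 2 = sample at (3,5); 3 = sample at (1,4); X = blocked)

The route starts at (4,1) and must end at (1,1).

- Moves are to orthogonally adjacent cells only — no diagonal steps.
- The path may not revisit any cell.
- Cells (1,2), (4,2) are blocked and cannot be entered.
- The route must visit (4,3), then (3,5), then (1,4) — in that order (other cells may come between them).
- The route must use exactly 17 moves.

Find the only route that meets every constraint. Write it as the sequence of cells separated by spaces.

The waypoints must appear in the order (4,3), (3,5), (1,4), with no cell reused.
Route from (4,1): up to (3,1), 2× right (reaching (3,3)), down to (4,3), 2× right (reaching (4,5)), up to (3,5), left to (3,4), up to (2,4), right to (2,5), up to (1,5), 2× left (reaching (1,3)), down to (2,3), 2× left (reaching (2,1)), up to (1,1) — 17 moves in all.
Check: order respected (1 at step 4, 2 at step 7, 3 at step 12); 17 moves as required.

(4,1) (3,1) (3,2) (3,3) (4,3) (4,4) (4,5) (3,5) (3,4) (2,4) (2,5) (1,5) (1,4) (1,3) (2,3) (2,2) (2,1) (1,1)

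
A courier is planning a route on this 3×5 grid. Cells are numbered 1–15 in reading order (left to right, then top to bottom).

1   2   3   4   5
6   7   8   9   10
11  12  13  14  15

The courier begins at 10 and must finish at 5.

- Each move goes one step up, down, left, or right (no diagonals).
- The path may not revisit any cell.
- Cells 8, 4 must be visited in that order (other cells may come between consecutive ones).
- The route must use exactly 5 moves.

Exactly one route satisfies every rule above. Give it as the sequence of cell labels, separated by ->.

10 -> 9 -> 8 -> 3 -> 4 -> 5

The waypoints must appear in the order 8, 4, with no cell reused.
Route from 10: left 2 to 8, up 1 to 3, right 2 to 5 — 5 moves in all.
Check: order respected (8 at step 2, 4 at step 4); 5 moves as required.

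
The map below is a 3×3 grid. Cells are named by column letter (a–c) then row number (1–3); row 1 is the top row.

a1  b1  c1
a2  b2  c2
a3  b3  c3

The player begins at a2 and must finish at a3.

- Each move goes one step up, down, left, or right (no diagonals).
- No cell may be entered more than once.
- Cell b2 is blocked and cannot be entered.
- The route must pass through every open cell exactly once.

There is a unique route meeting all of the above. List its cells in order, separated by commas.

a2, a1, b1, c1, c2, c3, b3, a3

Need to visit all 8 open cells exactly once, starting at a2 and ending at a3.
Cell b1 has only two open neighbours (a1 and c1), so the path must pass straight through it: one of those is the cell it's entered from and the other is where it exits.
Route from a2: up to a1, 2× right (reaching c1), 2× down (reaching c3), 2× left (reaching a3) — 7 moves in all.
Check: all 8 open cells covered.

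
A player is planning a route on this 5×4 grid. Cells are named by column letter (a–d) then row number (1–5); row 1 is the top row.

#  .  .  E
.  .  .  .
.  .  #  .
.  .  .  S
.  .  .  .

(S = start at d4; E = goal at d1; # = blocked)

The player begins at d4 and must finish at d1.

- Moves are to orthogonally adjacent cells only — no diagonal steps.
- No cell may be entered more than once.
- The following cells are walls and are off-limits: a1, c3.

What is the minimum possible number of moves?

The Manhattan distance from d4 to d1 is |4−1| + |4−4| = 3, so at least 3 moves are needed.
A route of 3 moves achieves this: d4 → d3 → d2 → d1.
Since 3 matches the lower bound, it is optimal.

3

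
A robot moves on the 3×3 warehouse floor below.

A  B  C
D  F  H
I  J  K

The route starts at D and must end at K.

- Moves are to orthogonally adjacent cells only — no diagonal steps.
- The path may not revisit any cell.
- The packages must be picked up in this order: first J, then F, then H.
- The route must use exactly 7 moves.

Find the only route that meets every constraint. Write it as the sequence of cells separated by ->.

D -> I -> J -> F -> B -> C -> H -> K

The waypoints must appear in the order J, F, H, with no cell reused.
Route from D: down 1 to I, right 1 to J, up 2 to B, right 1 to C, down 2 to K — 7 moves in all.
Check: order respected (J at step 2, F at step 3, H at step 6); 7 moves as required.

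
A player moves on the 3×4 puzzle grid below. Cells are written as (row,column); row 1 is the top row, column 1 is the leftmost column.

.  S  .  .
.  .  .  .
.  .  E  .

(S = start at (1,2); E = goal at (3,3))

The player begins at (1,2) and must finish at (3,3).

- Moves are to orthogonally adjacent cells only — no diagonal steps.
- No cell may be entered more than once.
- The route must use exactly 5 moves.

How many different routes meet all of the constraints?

9

Need simple routes of exactly 5 moves from (1,2) to (3,3) (Manhattan distance 3, so 1 moves are spent on a detour and 1 undoing it).
Branch systematically from the start, pruning whenever the remaining move budget drops below the Manhattan distance to (3,3) or differs from it in parity. Grouping the completions by first move — via (2,2): 2; via (1,1): 3; via (1,3): 4 — and summing: 2 + 3 + 4 = 9.
That gives 9 routes.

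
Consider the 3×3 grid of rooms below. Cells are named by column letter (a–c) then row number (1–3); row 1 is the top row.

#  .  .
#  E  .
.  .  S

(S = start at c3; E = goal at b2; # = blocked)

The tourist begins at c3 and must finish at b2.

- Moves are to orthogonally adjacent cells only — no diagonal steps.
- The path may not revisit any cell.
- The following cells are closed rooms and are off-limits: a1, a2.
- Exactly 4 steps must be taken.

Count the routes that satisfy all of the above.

Need simple routes of exactly 4 moves from c3 to b2 (Manhattan distance 2, so 1 moves are spent on a detour and 1 undoing it).
Enumerating: c3 c2 c1 b1 b2.
That gives 1 route.

1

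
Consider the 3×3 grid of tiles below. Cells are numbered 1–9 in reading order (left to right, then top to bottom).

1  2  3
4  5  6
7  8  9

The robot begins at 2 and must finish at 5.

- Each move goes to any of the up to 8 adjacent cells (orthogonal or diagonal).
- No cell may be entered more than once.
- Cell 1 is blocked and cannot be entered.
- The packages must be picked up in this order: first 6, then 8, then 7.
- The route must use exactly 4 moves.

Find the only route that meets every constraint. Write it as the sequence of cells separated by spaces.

2 6 8 7 5

The waypoints must appear in the order 6, 8, 7, with no cell reused.
Route from 2: down-right 1 to 6, down-left 1 to 8, left 1 to 7, up-right 1 to 5 — 4 moves in all.
Check: order respected (6 at step 1, 8 at step 2, 7 at step 3); 4 moves as required.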